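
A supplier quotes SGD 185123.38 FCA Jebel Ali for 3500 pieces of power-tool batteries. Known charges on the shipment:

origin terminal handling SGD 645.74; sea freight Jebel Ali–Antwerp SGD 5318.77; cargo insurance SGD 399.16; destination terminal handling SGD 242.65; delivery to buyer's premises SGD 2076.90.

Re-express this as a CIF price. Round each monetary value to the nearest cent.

Not relevant to the conversion: destination terminal, delivery — on the buyer under both terms; not part of either seller's price.
From FCA to CIF, the seller additionally bears: origin terminal, freight, insurance.
CIF price = 185123.38 + 645.74 + 5318.77 + 399.16 = 191487.05

CIF price: SGD 191487.05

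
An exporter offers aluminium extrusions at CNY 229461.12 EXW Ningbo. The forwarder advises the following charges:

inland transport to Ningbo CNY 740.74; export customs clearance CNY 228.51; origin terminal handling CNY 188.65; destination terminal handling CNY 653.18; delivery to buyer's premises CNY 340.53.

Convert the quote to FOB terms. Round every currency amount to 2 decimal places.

FOB price: CNY 230619.02

Not relevant to the conversion: delivery, destination terminal — on the buyer under both terms; not part of either seller's price.
From EXW to FOB, the seller additionally bears: inland to port, export clearance, origin terminal.
FOB price = 229461.12 + 740.74 + 228.51 + 188.65 = 230619.02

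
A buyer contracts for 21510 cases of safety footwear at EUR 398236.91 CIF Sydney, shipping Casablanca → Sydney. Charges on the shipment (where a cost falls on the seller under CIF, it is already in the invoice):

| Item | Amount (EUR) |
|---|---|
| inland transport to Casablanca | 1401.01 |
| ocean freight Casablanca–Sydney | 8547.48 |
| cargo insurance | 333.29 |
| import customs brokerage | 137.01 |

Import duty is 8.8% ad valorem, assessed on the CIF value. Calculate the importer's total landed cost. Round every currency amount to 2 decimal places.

Total landed cost: EUR 433418.77

CIF: the seller pays costs through ocean freight and marine insurance to the destination port.
Already in the invoice (seller's account under CIF): inland to port, freight, insurance — exclude.
The CIF price already equals the CIF value: 398236.91
Import duty = 398236.91 × 8.8% = 35044.85
Buyer bears: brokerage 137.01 + duty 35044.85 = 35181.86
Landed cost = invoice 398236.91 + 35181.86 = 433418.77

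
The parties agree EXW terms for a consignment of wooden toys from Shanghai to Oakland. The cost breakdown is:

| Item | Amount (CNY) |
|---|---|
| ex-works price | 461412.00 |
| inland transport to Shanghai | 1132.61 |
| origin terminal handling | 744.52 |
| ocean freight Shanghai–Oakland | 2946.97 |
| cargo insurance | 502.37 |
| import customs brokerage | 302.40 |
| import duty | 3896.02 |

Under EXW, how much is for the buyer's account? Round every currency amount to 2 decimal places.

EXW: the seller makes goods available at their premises; the buyer bears all onward costs.
Seller's account: goods 461412.00 = 461412.00
Buyer's account: inland to port 1132.61 + origin terminal 744.52 + freight 2946.97 + insurance 502.37 + brokerage 302.40 + duty 3896.02 = 9524.89

Buyer's account: CNY 9524.89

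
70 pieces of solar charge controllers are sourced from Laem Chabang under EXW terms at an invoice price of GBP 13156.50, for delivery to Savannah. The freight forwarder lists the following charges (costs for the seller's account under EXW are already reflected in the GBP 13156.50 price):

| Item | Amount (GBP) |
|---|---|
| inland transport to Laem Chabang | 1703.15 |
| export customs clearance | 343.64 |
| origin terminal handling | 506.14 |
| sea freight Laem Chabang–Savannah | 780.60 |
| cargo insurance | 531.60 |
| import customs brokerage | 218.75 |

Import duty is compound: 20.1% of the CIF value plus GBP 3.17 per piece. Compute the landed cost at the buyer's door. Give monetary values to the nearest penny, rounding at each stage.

Total landed cost: GBP 20883.63

EXW: the seller makes goods available at their premises; the buyer bears all onward costs.
CIF value = EXW price + inland to port + export clearance + origin terminal + freight + insurance = 13156.50 + 1703.15 + 343.64 + 506.14 + 780.60 + 531.60 = 17021.63
Ad valorem component: 17021.63 × 20.1% = 3421.35
Specific component: 70 × 3.17 = 221.90
Import duty = 3421.35 + 221.90 = 3643.25
Buyer bears: inland to port 1703.15 + export clearance 343.64 + origin terminal 506.14 + freight 780.60 + insurance 531.60 + brokerage 218.75 + duty 3643.25 = 7727.13
Landed cost = invoice 13156.50 + 7727.13 = 20883.63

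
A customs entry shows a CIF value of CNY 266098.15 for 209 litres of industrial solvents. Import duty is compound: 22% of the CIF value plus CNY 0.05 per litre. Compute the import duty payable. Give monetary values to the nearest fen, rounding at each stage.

Ad valorem component: 266098.15 × 22% = 58541.59
Specific component: 209 × 0.05 = 10.45
Import duty = 58541.59 + 10.45 = 58552.04

Import duty: CNY 58552.04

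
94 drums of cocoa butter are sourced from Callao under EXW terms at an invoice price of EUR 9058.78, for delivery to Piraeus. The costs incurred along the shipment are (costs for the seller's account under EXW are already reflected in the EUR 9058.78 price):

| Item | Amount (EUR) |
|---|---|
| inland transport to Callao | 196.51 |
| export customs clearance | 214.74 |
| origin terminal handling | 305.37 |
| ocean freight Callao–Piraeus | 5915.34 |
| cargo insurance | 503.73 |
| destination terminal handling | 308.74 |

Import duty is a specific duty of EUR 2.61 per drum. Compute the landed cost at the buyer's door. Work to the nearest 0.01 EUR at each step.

Total landed cost: EUR 16748.55

EXW: the seller makes goods available at their premises; the buyer bears all onward costs.
CIF value = EXW price + inland to port + export clearance + origin terminal + freight + insurance = 9058.78 + 196.51 + 214.74 + 305.37 + 5915.34 + 503.73 = 16194.47
Import duty = 94 × 2.61 = 245.34
Buyer bears: inland to port 196.51 + export clearance 214.74 + origin terminal 305.37 + freight 5915.34 + insurance 503.73 + destination terminal 308.74 + duty 245.34 = 7689.77
Landed cost = invoice 9058.78 + 7689.77 = 16748.55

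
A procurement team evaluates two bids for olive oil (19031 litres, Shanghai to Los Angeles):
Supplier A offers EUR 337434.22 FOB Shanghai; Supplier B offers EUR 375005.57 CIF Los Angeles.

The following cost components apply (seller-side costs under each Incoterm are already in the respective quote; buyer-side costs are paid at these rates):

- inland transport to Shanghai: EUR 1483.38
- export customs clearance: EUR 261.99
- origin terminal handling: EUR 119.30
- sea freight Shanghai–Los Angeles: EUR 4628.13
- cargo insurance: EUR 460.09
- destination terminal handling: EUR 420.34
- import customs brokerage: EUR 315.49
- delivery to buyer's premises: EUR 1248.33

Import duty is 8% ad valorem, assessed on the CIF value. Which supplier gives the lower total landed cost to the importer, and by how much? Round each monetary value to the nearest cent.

Supplier A (FOB):
CIF value = FOB price + freight + insurance = 337434.22 + 4628.13 + 460.09 = 342522.44
Import duty = 342522.44 × 8% = 27401.80
Buyer bears (A): 4628.13 + 460.09 + 420.34 + 315.49 + 1248.33 = 7072.38
Landed cost (A) = invoice 337434.22 + 7072.38 + duty 27401.80 = 371908.40
Supplier B (CIF):
The CIF price already equals the CIF value: 375005.57
Import duty = 375005.57 × 8% = 30000.45
Buyer bears (B): 420.34 + 315.49 + 1248.33 = 1984.16
Landed cost (B) = invoice 375005.57 + 1984.16 + duty 30000.45 = 406990.18
Difference = |371908.40 − 406990.18| = 35081.78

Supplier A is cheaper by EUR 35081.78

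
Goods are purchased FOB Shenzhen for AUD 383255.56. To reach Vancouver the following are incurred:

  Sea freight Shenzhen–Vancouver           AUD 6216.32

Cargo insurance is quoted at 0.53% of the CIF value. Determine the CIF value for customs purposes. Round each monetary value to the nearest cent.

CIF value: AUD 391547.08

Let C be the CIF value. C = FOB price + freight + 0.53% × C
C − 0.53% × C = 383255.56 + 6216.32
0.9947 × C = 389471.88
C = 389471.88 / 0.9947 = 391547.08
Insurance premium = 0.53% × 391547.08 = 2075.20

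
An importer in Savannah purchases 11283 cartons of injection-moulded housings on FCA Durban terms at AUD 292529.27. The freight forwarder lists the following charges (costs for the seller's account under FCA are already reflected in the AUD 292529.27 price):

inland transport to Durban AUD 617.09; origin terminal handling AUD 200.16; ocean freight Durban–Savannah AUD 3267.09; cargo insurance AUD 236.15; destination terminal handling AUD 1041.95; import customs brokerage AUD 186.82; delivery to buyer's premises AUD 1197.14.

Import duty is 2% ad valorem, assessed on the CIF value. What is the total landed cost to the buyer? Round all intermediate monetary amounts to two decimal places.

FCA: the seller delivers export-cleared goods to the carrier; the buyer bears costs from that point.
Already in the invoice (seller's account under FCA): inland to port — exclude.
CIF value = FCA price + origin terminal + freight + insurance = 292529.27 + 200.16 + 3267.09 + 236.15 = 296232.67
Import duty = 296232.67 × 2% = 5924.65
Buyer bears: origin terminal 200.16 + freight 3267.09 + insurance 236.15 + destination terminal 1041.95 + brokerage 186.82 + delivery 1197.14 + duty 5924.65 = 12053.96
Landed cost = invoice 292529.27 + 12053.96 = 304583.23

Total landed cost: AUD 304583.23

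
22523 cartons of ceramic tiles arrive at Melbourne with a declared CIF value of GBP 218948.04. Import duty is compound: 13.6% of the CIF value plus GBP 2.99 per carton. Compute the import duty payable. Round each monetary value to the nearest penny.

Import duty: GBP 97120.70

Ad valorem component: 218948.04 × 13.6% = 29776.93
Specific component: 22523 × 2.99 = 67343.77
Import duty = 29776.93 + 67343.77 = 97120.70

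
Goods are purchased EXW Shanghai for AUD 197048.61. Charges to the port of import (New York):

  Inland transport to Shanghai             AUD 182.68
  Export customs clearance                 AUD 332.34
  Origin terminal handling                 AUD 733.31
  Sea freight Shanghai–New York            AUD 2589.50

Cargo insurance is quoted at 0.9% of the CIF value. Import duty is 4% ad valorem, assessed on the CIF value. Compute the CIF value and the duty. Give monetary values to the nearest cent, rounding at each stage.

Let C be the CIF value. C = EXW price + pre-shipment costs + freight + 0.9% × C
C − 0.9% × C = 197048.61 + 182.68 + 332.34 + 733.31 + 2589.50
0.991 × C = 200886.44
C = 200886.44 / 0.991 = 202710.84
Insurance premium = 0.9% × 202710.84 = 1824.40
Import duty = 202710.84 × 4% = 8108.43

CIF value: AUD 202710.84; import duty: AUD 8108.43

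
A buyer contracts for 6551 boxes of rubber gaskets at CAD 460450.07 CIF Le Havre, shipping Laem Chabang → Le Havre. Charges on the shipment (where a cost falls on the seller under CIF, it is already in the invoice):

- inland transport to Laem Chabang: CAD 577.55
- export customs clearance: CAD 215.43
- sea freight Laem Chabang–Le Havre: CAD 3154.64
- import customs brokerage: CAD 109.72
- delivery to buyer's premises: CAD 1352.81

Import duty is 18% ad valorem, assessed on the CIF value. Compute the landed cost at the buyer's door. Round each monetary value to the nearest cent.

CIF: the seller pays costs through ocean freight and marine insurance to the destination port.
Already in the invoice (seller's account under CIF): inland to port, export clearance, freight — exclude.
The CIF price already equals the CIF value: 460450.07
Import duty = 460450.07 × 18% = 82881.01
Buyer bears: brokerage 109.72 + delivery 1352.81 + duty 82881.01 = 84343.54
Landed cost = invoice 460450.07 + 84343.54 = 544793.61

Total landed cost: CAD 544793.61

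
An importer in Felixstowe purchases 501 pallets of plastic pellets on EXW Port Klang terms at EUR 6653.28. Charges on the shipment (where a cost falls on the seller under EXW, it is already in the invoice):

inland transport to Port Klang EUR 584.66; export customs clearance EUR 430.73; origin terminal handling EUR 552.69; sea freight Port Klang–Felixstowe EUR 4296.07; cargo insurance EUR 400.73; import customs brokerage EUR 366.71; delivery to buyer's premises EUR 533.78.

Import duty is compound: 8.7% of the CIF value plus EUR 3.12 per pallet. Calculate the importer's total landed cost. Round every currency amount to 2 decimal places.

EXW: the seller makes goods available at their premises; the buyer bears all onward costs.
CIF value = EXW price + inland to port + export clearance + origin terminal + freight + insurance = 6653.28 + 584.66 + 430.73 + 552.69 + 4296.07 + 400.73 = 12918.16
Ad valorem component: 12918.16 × 8.7% = 1123.88
Specific component: 501 × 3.12 = 1563.12
Import duty = 1123.88 + 1563.12 = 2687.00
Buyer bears: inland to port 584.66 + export clearance 430.73 + origin terminal 552.69 + freight 4296.07 + insurance 400.73 + brokerage 366.71 + delivery 533.78 + duty 2687.00 = 9852.37
Landed cost = invoice 6653.28 + 9852.37 = 16505.65

Total landed cost: EUR 16505.65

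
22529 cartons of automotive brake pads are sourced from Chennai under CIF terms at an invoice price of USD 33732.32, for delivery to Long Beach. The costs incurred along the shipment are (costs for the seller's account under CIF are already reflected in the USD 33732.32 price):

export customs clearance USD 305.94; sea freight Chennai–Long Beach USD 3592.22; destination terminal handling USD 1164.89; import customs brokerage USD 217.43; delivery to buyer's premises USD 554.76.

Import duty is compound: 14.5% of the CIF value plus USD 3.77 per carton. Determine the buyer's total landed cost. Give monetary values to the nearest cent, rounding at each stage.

CIF: the seller pays costs through ocean freight and marine insurance to the destination port.
Already in the invoice (seller's account under CIF): export clearance, freight — exclude.
The CIF price already equals the CIF value: 33732.32
Ad valorem component: 33732.32 × 14.5% = 4891.19
Specific component: 22529 × 3.77 = 84934.33
Import duty = 4891.19 + 84934.33 = 89825.52
Buyer bears: destination terminal 1164.89 + brokerage 217.43 + delivery 554.76 + duty 89825.52 = 91762.60
Landed cost = invoice 33732.32 + 91762.60 = 125494.92

Total landed cost: USD 125494.92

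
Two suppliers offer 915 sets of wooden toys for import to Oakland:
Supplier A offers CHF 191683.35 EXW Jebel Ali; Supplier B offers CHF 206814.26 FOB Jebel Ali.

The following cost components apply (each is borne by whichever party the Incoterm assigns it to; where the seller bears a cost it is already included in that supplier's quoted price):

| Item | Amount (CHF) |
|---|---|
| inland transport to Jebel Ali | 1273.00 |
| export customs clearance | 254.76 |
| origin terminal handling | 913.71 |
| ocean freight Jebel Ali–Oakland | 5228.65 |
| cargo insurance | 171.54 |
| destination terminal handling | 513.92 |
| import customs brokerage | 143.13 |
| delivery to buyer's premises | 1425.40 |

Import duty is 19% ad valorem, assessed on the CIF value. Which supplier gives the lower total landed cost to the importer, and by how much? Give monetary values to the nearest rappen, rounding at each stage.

Supplier A (EXW):
CIF value = EXW price + inland to port + export clearance + origin terminal + freight + insurance = 191683.35 + 1273.00 + 254.76 + 913.71 + 5228.65 + 171.54 = 199525.01
Import duty = 199525.01 × 19% = 37909.75
Buyer bears (A): 1273.00 + 254.76 + 913.71 + 5228.65 + 171.54 + 513.92 + 143.13 + 1425.40 = 9924.11
Landed cost (A) = invoice 191683.35 + 9924.11 + duty 37909.75 = 239517.21
Supplier B (FOB):
CIF value = FOB price + freight + insurance = 206814.26 + 5228.65 + 171.54 = 212214.45
Import duty = 212214.45 × 19% = 40320.75
Buyer bears (B): 5228.65 + 171.54 + 513.92 + 143.13 + 1425.40 = 7482.64
Landed cost (B) = invoice 206814.26 + 7482.64 + duty 40320.75 = 254617.65
Difference = |239517.21 − 254617.65| = 15100.44

Supplier A is cheaper by CHF 15100.44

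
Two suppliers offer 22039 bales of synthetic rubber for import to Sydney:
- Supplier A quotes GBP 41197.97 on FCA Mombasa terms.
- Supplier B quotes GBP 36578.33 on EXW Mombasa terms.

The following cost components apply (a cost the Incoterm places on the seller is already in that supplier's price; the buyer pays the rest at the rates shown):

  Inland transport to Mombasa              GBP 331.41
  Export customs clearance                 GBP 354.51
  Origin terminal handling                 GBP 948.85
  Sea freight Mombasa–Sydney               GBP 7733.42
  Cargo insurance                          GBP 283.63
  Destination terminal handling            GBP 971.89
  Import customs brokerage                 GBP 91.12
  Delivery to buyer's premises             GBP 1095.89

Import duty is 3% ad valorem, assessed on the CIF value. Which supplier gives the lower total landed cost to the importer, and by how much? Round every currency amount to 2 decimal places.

Supplier B is cheaper by GBP 4051.74

Supplier A (FCA):
CIF value = FCA price + origin terminal + freight + insurance = 41197.97 + 948.85 + 7733.42 + 283.63 = 50163.87
Import duty = 50163.87 × 3% = 1504.92
Buyer bears (A): 948.85 + 7733.42 + 283.63 + 971.89 + 91.12 + 1095.89 = 11124.80
Landed cost (A) = invoice 41197.97 + 11124.80 + duty 1504.92 = 53827.69
Supplier B (EXW):
CIF value = EXW price + inland to port + export clearance + origin terminal + freight + insurance = 36578.33 + 331.41 + 354.51 + 948.85 + 7733.42 + 283.63 = 46230.15
Import duty = 46230.15 × 3% = 1386.90
Buyer bears (B): 331.41 + 354.51 + 948.85 + 7733.42 + 283.63 + 971.89 + 91.12 + 1095.89 = 11810.72
Landed cost (B) = invoice 36578.33 + 11810.72 + duty 1386.90 = 49775.95
Difference = |53827.69 − 49775.95| = 4051.74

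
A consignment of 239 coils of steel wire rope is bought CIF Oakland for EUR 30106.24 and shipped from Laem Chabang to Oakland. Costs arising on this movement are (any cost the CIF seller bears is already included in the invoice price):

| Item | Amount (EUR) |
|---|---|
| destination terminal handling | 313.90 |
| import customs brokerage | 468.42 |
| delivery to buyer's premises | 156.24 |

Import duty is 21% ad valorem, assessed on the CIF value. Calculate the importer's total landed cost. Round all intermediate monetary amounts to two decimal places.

CIF: the seller pays costs through ocean freight and marine insurance to the destination port.
The CIF price already equals the CIF value: 30106.24
Import duty = 30106.24 × 21% = 6322.31
Buyer bears: destination terminal 313.90 + brokerage 468.42 + delivery 156.24 + duty 6322.31 = 7260.87
Landed cost = invoice 30106.24 + 7260.87 = 37367.11

Total landed cost: EUR 37367.11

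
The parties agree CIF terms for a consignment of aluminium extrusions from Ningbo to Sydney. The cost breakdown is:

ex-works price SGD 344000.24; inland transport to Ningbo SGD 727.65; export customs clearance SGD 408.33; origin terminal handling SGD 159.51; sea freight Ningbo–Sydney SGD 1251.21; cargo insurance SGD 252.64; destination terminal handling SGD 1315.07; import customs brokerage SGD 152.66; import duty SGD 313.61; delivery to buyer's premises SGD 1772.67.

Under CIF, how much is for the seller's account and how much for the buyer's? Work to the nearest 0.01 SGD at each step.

Seller: SGD 346799.58; buyer: SGD 3554.01

CIF: the seller pays costs through ocean freight and marine insurance to the destination port.
Seller's account: goods 344000.24 + inland to port 727.65 + export clearance 408.33 + origin terminal 159.51 + freight 1251.21 + insurance 252.64 = 346799.58
Buyer's account: destination terminal 1315.07 + brokerage 152.66 + duty 313.61 + delivery 1772.67 = 3554.01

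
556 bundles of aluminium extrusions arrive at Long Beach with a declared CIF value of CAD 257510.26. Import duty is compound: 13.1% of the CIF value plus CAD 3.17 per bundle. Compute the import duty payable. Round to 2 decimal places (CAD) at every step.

Ad valorem component: 257510.26 × 13.1% = 33733.84
Specific component: 556 × 3.17 = 1762.52
Import duty = 33733.84 + 1762.52 = 35496.36

Import duty: CAD 35496.36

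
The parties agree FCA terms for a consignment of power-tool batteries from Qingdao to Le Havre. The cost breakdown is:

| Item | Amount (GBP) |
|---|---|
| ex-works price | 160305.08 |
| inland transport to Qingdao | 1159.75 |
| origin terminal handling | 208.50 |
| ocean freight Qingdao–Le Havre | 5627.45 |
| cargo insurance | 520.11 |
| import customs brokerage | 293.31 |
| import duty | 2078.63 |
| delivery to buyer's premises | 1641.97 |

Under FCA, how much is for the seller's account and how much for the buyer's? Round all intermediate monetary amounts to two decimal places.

FCA: the seller delivers export-cleared goods to the carrier; the buyer bears costs from that point.
Seller's account: goods 160305.08 + inland to port 1159.75 = 161464.83
Buyer's account: origin terminal 208.50 + freight 5627.45 + insurance 520.11 + brokerage 293.31 + duty 2078.63 + delivery 1641.97 = 10369.97

Seller: GBP 161464.83; buyer: GBP 10369.97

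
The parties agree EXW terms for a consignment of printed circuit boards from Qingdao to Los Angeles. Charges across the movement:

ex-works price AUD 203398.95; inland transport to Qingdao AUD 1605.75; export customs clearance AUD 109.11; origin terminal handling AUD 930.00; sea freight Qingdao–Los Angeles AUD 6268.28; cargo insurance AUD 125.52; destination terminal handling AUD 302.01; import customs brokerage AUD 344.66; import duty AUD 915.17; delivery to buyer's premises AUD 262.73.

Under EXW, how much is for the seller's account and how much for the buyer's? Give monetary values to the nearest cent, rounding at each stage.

EXW: the seller makes goods available at their premises; the buyer bears all onward costs.
Seller's account: goods 203398.95 = 203398.95
Buyer's account: inland to port 1605.75 + export clearance 109.11 + origin terminal 930.00 + freight 6268.28 + insurance 125.52 + destination terminal 302.01 + brokerage 344.66 + duty 915.17 + delivery 262.73 = 10863.23

Seller: AUD 203398.95; buyer: AUD 10863.23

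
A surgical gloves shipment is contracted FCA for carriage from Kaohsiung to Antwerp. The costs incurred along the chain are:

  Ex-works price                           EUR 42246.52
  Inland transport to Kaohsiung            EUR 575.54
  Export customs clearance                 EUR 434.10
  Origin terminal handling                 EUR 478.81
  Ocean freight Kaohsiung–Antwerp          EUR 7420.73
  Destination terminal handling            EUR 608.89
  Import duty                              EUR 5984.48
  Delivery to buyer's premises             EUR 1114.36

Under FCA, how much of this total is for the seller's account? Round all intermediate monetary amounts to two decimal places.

FCA: the seller delivers export-cleared goods to the carrier; the buyer bears costs from that point.
Seller's account: goods 42246.52 + inland to port 575.54 + export clearance 434.10 = 43256.16
Buyer's account: origin terminal 478.81 + freight 7420.73 + destination terminal 608.89 + duty 5984.48 + delivery 1114.36 = 15607.27

Seller's account: EUR 43256.16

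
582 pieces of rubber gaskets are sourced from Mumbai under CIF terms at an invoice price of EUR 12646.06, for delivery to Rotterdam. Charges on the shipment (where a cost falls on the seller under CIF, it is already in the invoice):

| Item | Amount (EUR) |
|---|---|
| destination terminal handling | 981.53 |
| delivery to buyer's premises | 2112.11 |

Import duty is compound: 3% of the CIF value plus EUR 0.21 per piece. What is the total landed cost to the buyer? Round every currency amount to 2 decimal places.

Total landed cost: EUR 16241.30

CIF: the seller pays costs through ocean freight and marine insurance to the destination port.
The CIF price already equals the CIF value: 12646.06
Ad valorem component: 12646.06 × 3% = 379.38
Specific component: 582 × 0.21 = 122.22
Import duty = 379.38 + 122.22 = 501.60
Buyer bears: destination terminal 981.53 + delivery 2112.11 + duty 501.60 = 3595.24
Landed cost = invoice 12646.06 + 3595.24 = 16241.30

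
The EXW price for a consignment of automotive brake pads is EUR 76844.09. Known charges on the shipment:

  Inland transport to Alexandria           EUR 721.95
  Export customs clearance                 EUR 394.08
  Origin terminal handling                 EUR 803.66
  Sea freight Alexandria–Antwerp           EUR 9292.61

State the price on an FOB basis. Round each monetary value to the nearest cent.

Not relevant to the conversion: freight — on the buyer under both terms; not part of either seller's price.
From EXW to FOB, the seller additionally bears: inland to port, export clearance, origin terminal.
FOB price = 76844.09 + 721.95 + 394.08 + 803.66 = 78763.78

FOB price: EUR 78763.78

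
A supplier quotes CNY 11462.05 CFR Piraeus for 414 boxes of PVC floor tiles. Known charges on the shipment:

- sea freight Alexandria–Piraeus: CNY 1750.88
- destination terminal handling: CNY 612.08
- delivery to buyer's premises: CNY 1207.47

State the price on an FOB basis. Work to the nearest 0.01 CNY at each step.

Not relevant to the conversion: destination terminal, delivery — on the buyer under both terms; not part of either seller's price.
From CFR to FOB, the seller no longer bears: freight.
FOB price = 11462.05 − 1750.88 = 9711.17

FOB price: CNY 9711.17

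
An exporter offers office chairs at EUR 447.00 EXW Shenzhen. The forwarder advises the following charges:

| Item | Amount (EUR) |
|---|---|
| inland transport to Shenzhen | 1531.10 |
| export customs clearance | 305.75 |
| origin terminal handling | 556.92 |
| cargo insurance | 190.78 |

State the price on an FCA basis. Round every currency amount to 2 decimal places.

FCA price: EUR 2283.85

Not relevant to the conversion: insurance, origin terminal — on the buyer under both terms; not part of either seller's price.
From EXW to FCA, the seller additionally bears: inland to port, export clearance.
FCA price = 447.00 + 1531.10 + 305.75 = 2283.85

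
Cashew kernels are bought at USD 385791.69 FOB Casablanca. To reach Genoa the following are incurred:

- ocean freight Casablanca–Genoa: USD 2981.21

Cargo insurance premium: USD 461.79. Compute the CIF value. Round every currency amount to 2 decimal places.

CIF value: USD 389234.69

CIF = FOB price + freight + insurance
CIF = 385791.69 + 2981.21 + 461.79 = 389234.69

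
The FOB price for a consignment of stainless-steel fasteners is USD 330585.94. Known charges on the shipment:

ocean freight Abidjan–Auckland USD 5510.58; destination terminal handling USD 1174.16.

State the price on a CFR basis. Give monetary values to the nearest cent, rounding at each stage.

CFR price: USD 336096.52

Not relevant to the conversion: destination terminal — on the buyer under both terms; not part of either seller's price.
From FOB to CFR, the seller additionally bears: freight.
CFR price = 330585.94 + 5510.58 = 336096.52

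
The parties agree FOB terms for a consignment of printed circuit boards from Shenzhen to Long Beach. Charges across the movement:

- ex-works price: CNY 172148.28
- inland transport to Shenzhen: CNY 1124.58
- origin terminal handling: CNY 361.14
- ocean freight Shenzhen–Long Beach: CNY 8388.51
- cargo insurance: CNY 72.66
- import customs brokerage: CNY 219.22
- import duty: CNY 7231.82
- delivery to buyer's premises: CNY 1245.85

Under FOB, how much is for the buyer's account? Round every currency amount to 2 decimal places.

Buyer's account: CNY 17158.06

FOB: the seller bears costs until goods are on board at the origin port; the buyer bears freight, insurance and all costs thereafter.
Seller's account: goods 172148.28 + inland to port 1124.58 + origin terminal 361.14 = 173634.00
Buyer's account: freight 8388.51 + insurance 72.66 + brokerage 219.22 + duty 7231.82 + delivery 1245.85 = 17158.06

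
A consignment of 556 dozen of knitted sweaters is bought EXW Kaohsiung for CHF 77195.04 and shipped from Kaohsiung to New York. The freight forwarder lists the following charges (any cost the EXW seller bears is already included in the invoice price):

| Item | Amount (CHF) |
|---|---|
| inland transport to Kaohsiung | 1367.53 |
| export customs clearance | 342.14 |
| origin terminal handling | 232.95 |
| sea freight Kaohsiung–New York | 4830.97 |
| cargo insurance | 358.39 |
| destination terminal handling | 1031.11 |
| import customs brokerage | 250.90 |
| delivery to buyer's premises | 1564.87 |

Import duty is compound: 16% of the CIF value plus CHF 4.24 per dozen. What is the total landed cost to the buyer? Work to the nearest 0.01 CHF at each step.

Total landed cost: CHF 103023.66

EXW: the seller makes goods available at their premises; the buyer bears all onward costs.
CIF value = EXW price + inland to port + export clearance + origin terminal + freight + insurance = 77195.04 + 1367.53 + 342.14 + 232.95 + 4830.97 + 358.39 = 84327.02
Ad valorem component: 84327.02 × 16% = 13492.32
Specific component: 556 × 4.24 = 2357.44
Import duty = 13492.32 + 2357.44 = 15849.76
Buyer bears: inland to port 1367.53 + export clearance 342.14 + origin terminal 232.95 + freight 4830.97 + insurance 358.39 + destination terminal 1031.11 + brokerage 250.90 + delivery 1564.87 + duty 15849.76 = 25828.62
Landed cost = invoice 77195.04 + 25828.62 = 103023.66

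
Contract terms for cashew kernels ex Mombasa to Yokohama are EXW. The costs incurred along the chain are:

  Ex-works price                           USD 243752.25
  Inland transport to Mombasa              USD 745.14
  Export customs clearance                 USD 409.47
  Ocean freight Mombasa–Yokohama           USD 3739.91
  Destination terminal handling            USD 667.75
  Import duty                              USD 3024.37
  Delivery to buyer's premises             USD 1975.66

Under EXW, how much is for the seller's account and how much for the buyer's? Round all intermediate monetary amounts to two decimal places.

EXW: the seller makes goods available at their premises; the buyer bears all onward costs.
Seller's account: goods 243752.25 = 243752.25
Buyer's account: inland to port 745.14 + export clearance 409.47 + freight 3739.91 + destination terminal 667.75 + duty 3024.37 + delivery 1975.66 = 10562.30

Seller: USD 243752.25; buyer: USD 10562.30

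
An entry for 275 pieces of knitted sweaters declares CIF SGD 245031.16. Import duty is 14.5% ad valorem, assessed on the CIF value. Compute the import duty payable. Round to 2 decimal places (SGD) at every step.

Import duty = 245031.16 × 14.5% = 35529.52

Import duty: SGD 35529.52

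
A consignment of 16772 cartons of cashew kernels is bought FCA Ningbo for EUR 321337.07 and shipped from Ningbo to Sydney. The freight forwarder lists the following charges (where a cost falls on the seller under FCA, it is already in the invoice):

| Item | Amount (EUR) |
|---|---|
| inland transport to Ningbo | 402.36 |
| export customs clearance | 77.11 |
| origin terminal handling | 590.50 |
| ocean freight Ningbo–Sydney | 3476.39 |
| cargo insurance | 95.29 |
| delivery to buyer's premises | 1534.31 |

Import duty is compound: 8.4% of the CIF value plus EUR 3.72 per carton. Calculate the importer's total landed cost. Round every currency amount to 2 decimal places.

Total landed cost: EUR 416767.34

FCA: the seller delivers export-cleared goods to the carrier; the buyer bears costs from that point.
Already in the invoice (seller's account under FCA): inland to port, export clearance — exclude.
CIF value = FCA price + origin terminal + freight + insurance = 321337.07 + 590.50 + 3476.39 + 95.29 = 325499.25
Ad valorem component: 325499.25 × 8.4% = 27341.94
Specific component: 16772 × 3.72 = 62391.84
Import duty = 27341.94 + 62391.84 = 89733.78
Buyer bears: origin terminal 590.50 + freight 3476.39 + insurance 95.29 + delivery 1534.31 + duty 89733.78 = 95430.27
Landed cost = invoice 321337.07 + 95430.27 = 416767.34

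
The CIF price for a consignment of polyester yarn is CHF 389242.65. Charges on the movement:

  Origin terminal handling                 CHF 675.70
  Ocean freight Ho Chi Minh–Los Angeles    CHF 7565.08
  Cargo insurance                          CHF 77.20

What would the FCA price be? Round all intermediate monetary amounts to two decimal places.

From CIF to FCA, the seller no longer bears: origin terminal, freight, insurance.
FCA price = 389242.65 − 675.70 − 7565.08 − 77.20 = 380924.67

FCA price: CHF 380924.67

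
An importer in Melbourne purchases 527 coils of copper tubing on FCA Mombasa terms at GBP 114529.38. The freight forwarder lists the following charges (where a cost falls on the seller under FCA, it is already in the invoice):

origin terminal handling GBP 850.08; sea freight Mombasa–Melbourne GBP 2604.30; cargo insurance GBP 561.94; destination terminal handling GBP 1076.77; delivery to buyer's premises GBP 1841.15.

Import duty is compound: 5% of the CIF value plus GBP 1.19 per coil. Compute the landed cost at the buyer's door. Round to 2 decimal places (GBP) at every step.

FCA: the seller delivers export-cleared goods to the carrier; the buyer bears costs from that point.
CIF value = FCA price + origin terminal + freight + insurance = 114529.38 + 850.08 + 2604.30 + 561.94 = 118545.70
Ad valorem component: 118545.70 × 5% = 5927.29
Specific component: 527 × 1.19 = 627.13
Import duty = 5927.29 + 627.13 = 6554.42
Buyer bears: origin terminal 850.08 + freight 2604.30 + insurance 561.94 + destination terminal 1076.77 + delivery 1841.15 + duty 6554.42 = 13488.66
Landed cost = invoice 114529.38 + 13488.66 = 128018.04

Total landed cost: GBP 128018.04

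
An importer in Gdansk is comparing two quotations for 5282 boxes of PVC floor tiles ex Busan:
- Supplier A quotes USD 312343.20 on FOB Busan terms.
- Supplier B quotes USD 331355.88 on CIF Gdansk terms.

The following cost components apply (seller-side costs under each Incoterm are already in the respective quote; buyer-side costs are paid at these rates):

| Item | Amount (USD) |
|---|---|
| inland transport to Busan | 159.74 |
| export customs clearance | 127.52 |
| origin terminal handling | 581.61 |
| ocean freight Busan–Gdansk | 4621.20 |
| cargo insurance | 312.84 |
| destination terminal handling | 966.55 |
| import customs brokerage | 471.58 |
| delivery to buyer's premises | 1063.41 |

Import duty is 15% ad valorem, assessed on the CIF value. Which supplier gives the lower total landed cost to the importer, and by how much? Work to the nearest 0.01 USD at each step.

Supplier A is cheaper by USD 16190.43

Supplier A (FOB):
CIF value = FOB price + freight + insurance = 312343.20 + 4621.20 + 312.84 = 317277.24
Import duty = 317277.24 × 15% = 47591.59
Buyer bears (A): 4621.20 + 312.84 + 966.55 + 471.58 + 1063.41 = 7435.58
Landed cost (A) = invoice 312343.20 + 7435.58 + duty 47591.59 = 367370.37
Supplier B (CIF):
The CIF price already equals the CIF value: 331355.88
Import duty = 331355.88 × 15% = 49703.38
Buyer bears (B): 966.55 + 471.58 + 1063.41 = 2501.54
Landed cost (B) = invoice 331355.88 + 2501.54 + duty 49703.38 = 383560.80
Difference = |367370.37 − 383560.80| = 16190.43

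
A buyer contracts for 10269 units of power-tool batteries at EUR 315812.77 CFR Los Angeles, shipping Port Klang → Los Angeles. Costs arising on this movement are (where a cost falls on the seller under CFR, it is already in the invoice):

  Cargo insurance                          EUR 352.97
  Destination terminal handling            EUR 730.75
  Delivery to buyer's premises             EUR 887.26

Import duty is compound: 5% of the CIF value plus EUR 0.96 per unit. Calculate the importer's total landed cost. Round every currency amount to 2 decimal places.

CFR: the seller pays costs through ocean freight to the destination port, but not insurance.
CIF value = CFR price + insurance = 315812.77 + 352.97 = 316165.74
Ad valorem component: 316165.74 × 5% = 15808.29
Specific component: 10269 × 0.96 = 9858.24
Import duty = 15808.29 + 9858.24 = 25666.53
Buyer bears: insurance 352.97 + destination terminal 730.75 + delivery 887.26 + duty 25666.53 = 27637.51
Landed cost = invoice 315812.77 + 27637.51 = 343450.28

Total landed cost: EUR 343450.28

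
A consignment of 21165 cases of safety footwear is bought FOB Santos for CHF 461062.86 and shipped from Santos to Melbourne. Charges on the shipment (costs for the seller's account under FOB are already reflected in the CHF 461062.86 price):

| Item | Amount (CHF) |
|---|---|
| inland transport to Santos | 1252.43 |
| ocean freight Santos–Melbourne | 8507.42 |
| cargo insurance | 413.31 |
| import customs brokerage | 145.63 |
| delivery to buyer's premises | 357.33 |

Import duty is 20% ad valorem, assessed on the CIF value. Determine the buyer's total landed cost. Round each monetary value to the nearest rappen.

Total landed cost: CHF 564483.27

FOB: the seller bears costs until goods are on board at the origin port; the buyer bears freight, insurance and all costs thereafter.
Already in the invoice (seller's account under FOB): inland to port — exclude.
CIF value = FOB price + freight + insurance = 461062.86 + 8507.42 + 413.31 = 469983.59
Import duty = 469983.59 × 20% = 93996.72
Buyer bears: freight 8507.42 + insurance 413.31 + brokerage 145.63 + delivery 357.33 + duty 93996.72 = 103420.41
Landed cost = invoice 461062.86 + 103420.41 = 564483.27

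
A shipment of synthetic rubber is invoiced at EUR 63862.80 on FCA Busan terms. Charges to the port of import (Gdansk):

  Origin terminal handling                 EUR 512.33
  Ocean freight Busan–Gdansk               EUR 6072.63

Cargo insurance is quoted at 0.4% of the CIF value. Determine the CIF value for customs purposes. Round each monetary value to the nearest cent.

Let C be the CIF value. C = FCA price + pre-shipment costs + freight + 0.4% × C
C − 0.4% × C = 63862.80 + 512.33 + 6072.63
0.996 × C = 70447.76
C = 70447.76 / 0.996 = 70730.68
Insurance premium = 0.4% × 70730.68 = 282.92

CIF value: EUR 70730.68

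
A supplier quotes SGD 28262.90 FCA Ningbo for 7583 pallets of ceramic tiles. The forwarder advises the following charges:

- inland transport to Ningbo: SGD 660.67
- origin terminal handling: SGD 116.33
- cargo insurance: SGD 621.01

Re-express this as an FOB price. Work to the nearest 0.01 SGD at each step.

Not relevant to the conversion: inland to port — on the seller under both FCA and FOB; already in the FCA price and stays in the FOB price. insurance — on the buyer under both terms; not part of either seller's price.
From FCA to FOB, the seller additionally bears: origin terminal.
FOB price = 28262.90 + 116.33 = 28379.23

FOB price: SGD 28379.23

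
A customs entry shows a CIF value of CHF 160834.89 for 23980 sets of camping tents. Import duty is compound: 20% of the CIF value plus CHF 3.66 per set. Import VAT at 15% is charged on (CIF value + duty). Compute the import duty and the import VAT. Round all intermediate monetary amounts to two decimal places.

Import duty: CHF 119933.78; import VAT: CHF 42115.30

Ad valorem component: 160834.89 × 20% = 32166.98
Specific component: 23980 × 3.66 = 87766.80
Import duty = 32166.98 + 87766.80 = 119933.78
VAT base = CIF + duty = 160834.89 + 119933.78 = 280768.67
Import VAT = 280768.67 × 15% = 42115.30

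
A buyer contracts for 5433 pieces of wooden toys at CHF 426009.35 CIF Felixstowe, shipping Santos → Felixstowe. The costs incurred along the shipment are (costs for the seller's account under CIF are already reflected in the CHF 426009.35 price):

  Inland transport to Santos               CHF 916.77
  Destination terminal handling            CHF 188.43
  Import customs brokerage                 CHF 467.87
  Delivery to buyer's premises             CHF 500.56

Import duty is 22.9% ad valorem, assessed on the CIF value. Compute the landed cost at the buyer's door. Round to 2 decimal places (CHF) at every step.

Total landed cost: CHF 524722.35

CIF: the seller pays costs through ocean freight and marine insurance to the destination port.
Already in the invoice (seller's account under CIF): inland to port — exclude.
The CIF price already equals the CIF value: 426009.35
Import duty = 426009.35 × 22.9% = 97556.14
Buyer bears: destination terminal 188.43 + brokerage 467.87 + delivery 500.56 + duty 97556.14 = 98713.00
Landed cost = invoice 426009.35 + 98713.00 = 524722.35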